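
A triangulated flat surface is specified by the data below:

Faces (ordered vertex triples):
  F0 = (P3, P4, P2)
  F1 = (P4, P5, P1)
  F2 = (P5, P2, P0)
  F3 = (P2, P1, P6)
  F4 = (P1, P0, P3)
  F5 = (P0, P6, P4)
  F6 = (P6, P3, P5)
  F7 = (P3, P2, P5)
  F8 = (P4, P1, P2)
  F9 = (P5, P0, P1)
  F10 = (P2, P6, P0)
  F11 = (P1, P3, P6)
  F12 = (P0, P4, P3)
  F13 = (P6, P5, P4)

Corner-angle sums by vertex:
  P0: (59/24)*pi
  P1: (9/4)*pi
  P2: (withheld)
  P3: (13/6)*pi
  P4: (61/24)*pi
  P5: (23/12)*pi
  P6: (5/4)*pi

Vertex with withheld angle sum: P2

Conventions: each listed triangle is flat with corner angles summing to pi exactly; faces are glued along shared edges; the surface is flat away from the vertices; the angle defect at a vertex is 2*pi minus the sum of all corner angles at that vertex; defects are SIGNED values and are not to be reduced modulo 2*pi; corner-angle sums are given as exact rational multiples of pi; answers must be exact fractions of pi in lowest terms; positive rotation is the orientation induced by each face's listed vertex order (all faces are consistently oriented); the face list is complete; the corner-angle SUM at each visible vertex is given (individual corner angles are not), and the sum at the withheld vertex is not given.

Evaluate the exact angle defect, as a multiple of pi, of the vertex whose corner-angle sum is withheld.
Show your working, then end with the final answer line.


V = 7, E = 21, F = 14; chi = V - E + F = 0
Gauss-Bonnet: total defect = 2*pi*chi = 0; visible defects sum to (-7/12)*pi

Answer: defect(P2) = (7/12)*pi


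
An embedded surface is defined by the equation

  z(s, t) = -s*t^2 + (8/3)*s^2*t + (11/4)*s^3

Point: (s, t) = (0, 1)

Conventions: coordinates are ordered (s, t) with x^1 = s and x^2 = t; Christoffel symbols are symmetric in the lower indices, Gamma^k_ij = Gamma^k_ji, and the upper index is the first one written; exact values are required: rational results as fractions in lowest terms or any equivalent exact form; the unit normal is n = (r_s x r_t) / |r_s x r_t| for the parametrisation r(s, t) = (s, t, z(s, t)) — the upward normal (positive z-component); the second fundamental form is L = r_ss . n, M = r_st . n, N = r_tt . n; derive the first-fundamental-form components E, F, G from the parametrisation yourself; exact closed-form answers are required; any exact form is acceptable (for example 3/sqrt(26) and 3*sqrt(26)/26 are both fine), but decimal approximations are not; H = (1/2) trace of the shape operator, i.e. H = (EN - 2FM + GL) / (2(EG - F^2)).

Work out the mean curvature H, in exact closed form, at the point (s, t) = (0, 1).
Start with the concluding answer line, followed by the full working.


Answer: H = 2*sqrt(2)/3

z_s = -1, z_t = 0, z_ss = 16/3, z_st = -2, z_tt = 0
E = 2, F = 0, G = 1; answer radicand W^2 = 2
unnormalised second-form numerators: l = 16/3, m = -2, n = 0; L = l/sqrt(2), and similarly M = m/sqrt(W^2), N = n/sqrt(W^2)
H = (E*n - 2*F*m + G*l) / (2*(EG - F^2)*sqrt(W^2)); E*n - 2*F*m + G*l = 16/3, EG - F^2 = 2, so H = (4/3)/sqrt(2)


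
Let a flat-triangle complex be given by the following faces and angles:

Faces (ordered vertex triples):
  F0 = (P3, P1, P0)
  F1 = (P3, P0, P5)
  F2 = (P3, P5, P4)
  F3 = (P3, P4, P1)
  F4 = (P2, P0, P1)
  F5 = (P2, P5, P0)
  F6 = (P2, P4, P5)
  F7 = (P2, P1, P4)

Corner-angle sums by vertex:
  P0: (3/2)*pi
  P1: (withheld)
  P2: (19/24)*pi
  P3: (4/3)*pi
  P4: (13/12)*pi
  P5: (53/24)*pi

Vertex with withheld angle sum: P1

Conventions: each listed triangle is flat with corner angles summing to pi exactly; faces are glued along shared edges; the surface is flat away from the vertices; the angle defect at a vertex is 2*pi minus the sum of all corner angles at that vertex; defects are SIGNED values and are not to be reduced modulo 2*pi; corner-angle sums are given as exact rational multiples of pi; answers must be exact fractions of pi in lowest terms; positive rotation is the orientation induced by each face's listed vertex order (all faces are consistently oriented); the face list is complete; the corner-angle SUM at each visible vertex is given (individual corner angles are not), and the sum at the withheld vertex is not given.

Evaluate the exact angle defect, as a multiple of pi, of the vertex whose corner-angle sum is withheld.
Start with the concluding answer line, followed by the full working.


Answer: defect(P1) = (11/12)*pi

V = 6, E = 12, F = 8; chi = V - E + F = 2
Gauss-Bonnet: total defect = 2*pi*chi = 4*pi; visible defects sum to (37/12)*pi


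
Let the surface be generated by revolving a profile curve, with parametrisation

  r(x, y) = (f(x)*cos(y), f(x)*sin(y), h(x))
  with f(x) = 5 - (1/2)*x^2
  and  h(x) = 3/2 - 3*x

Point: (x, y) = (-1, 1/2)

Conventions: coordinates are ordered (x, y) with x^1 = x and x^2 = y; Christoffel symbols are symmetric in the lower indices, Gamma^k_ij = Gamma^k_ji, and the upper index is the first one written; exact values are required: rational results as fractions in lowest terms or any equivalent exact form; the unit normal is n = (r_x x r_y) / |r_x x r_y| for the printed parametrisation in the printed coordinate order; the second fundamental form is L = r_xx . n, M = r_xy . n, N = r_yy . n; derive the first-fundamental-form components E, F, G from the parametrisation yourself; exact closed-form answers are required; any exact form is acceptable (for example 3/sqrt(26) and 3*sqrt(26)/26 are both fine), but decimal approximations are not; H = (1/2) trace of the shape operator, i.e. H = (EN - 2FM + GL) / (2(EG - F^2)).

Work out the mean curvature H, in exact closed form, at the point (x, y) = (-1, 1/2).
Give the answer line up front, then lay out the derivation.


Answer: H = -29*sqrt(10)/600

f = 9/2, f' = 1, f'' = -1, h' = -3, h'' = 0
E = 10, F = 0, G = 81/4; answer radicand W^2 = 10
unnormalised second-form numerators: l = -3, m = 0, n = -27/2; L = l/sqrt(10), and similarly M = m/sqrt(W^2), N = n/sqrt(W^2)
H = (E*n - 2*F*m + G*l) / (2*(EG - F^2)*sqrt(W^2)); E*n - 2*F*m + G*l = -783/4, EG - F^2 = 405/2, so H = (-29/60)/sqrt(10)


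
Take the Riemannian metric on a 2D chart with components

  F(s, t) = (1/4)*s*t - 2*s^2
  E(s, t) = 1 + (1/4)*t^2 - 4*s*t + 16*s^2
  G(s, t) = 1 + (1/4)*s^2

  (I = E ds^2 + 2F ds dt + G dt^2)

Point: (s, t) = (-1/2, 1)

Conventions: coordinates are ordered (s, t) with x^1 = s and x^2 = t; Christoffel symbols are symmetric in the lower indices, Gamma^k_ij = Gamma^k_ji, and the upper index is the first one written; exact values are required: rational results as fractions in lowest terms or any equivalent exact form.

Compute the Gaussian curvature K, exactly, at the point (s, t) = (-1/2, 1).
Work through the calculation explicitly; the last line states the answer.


E = 29/4, F = -5/8, G = 17/16, EG - F^2 = 117/16 at the point
E_s = -20, E_t = 5/2, F_s = 9/4, F_t = -1/8, G_s = -1/4, G_t = 0
E_tt = 1/2, F_st = 1/4, G_ss = 1/2
The intrinsic route: Brioschi's K = (det M1 - det M2)/(EG - F^2)^2.
M1 = [[-E_tt/2 + F_st - G_ss/2, E_s/2, F_s - E_t/2], [F_t - G_s/2, E, F], [G_t/2, F, G]] = [[-1/4, -10, 1], [0, 29/4, -5/8], [0, -5/8, 17/16]]; det M1 = -117/64
M2 = [[0, E_t/2, G_s/2], [E_t/2, E, F], [G_s/2, F, G]] = [[0, 5/4, -1/8], [5/4, 29/4, -5/8], [-1/8, -5/8, 17/16]]; det M2 = -101/64
det M1 - det M2 = -1/4; K = -1/4 / (117/16)^2 = -64/13689

Answer: K = -64/13689


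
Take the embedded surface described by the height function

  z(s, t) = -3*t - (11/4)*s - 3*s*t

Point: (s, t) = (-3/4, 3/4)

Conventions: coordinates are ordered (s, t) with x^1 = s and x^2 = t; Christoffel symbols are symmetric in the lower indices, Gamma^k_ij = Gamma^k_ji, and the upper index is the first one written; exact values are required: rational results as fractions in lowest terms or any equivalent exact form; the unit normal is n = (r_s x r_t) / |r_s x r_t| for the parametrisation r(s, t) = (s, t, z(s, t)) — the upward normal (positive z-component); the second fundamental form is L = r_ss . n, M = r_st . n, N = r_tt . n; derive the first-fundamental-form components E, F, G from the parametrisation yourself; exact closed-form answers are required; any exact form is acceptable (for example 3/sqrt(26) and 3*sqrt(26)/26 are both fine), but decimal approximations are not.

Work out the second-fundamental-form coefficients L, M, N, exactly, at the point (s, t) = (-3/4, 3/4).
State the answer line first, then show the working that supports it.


Answer: L = 0, M = -12*sqrt(17)/85, N = 0

z_s = -5, z_t = -3/4, z_ss = 0, z_st = -3, z_tt = 0
E = 26, F = 15/4, G = 25/16; answer radicand W^2 = 425/16
unnormalised second-form numerators: l = 0, m = -3, n = 0; L = l/sqrt(425/16), and similarly M = m/sqrt(W^2), N = n/sqrt(W^2)


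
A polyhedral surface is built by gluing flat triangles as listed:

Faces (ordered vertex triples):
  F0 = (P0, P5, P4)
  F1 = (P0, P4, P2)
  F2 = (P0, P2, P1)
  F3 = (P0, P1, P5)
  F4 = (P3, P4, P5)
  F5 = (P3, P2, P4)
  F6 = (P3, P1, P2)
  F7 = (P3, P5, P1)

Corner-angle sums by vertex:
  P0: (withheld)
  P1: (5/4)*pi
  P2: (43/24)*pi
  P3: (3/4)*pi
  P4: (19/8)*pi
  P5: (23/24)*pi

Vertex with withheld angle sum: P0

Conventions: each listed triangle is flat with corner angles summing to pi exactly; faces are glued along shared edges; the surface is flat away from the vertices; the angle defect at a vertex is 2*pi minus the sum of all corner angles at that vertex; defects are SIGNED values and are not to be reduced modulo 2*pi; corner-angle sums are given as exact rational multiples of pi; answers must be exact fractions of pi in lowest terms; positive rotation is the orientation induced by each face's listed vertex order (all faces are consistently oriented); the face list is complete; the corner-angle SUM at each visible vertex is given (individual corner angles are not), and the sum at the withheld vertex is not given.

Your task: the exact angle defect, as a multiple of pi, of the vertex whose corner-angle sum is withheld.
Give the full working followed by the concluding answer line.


V = 6, E = 12, F = 8; chi = V - E + F = 2
Gauss-Bonnet: total defect = 2*pi*chi = 4*pi; visible defects sum to (23/8)*pi

Answer: defect(P0) = (9/8)*pi


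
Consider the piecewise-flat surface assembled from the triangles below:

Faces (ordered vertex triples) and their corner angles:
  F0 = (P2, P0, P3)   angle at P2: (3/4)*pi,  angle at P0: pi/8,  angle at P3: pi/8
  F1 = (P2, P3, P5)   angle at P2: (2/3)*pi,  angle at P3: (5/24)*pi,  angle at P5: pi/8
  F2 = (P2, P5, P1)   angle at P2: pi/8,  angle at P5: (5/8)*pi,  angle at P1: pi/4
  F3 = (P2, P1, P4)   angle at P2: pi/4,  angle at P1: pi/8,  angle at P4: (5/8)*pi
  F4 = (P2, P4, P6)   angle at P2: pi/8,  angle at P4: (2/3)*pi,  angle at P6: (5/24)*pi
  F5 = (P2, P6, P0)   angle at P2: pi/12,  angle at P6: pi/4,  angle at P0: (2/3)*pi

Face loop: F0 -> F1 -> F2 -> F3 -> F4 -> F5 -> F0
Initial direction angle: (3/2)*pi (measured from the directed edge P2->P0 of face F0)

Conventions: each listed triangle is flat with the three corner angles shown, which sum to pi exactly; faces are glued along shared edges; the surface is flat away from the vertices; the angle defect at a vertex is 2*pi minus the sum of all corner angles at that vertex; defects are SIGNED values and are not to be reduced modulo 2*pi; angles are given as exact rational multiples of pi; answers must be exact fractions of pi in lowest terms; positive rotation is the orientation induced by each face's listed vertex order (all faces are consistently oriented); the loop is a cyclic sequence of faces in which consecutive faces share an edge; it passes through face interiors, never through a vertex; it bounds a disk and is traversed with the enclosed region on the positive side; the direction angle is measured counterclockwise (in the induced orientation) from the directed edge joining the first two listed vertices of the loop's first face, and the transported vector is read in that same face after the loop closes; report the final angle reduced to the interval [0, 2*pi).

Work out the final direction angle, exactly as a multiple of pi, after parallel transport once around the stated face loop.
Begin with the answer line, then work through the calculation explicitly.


Answer: final direction angle = (3/2)*pi

enclosed vertex P2: corner angles sum to 2*pi, defect = 2*pi - 2*pi = 0
the final direction is the initial angle plus the enclosed defects, taken mod 2*pi in the induced orientation
final angle = (3/2)*pi + 0 = (3/2)*pi (mod 2*pi)


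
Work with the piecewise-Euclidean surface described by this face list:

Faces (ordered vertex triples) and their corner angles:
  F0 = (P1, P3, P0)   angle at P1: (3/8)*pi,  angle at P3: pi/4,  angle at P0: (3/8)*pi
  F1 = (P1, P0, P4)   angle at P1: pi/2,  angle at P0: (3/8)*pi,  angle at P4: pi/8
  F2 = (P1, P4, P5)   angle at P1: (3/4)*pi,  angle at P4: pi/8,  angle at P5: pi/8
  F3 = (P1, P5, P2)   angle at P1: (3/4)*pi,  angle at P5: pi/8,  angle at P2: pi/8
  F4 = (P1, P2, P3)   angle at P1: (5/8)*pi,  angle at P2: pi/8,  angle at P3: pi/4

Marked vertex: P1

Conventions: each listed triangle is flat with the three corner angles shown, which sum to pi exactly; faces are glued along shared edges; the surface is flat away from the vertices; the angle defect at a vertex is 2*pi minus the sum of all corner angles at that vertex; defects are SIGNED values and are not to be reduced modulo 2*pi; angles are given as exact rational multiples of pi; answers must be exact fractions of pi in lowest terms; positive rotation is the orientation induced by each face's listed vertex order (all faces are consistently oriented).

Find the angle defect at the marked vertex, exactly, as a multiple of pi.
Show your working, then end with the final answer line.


Sum of corner angles at P1: 3*pi
defect = 2*pi - 3*pi

Answer: defect(P1) = -pi


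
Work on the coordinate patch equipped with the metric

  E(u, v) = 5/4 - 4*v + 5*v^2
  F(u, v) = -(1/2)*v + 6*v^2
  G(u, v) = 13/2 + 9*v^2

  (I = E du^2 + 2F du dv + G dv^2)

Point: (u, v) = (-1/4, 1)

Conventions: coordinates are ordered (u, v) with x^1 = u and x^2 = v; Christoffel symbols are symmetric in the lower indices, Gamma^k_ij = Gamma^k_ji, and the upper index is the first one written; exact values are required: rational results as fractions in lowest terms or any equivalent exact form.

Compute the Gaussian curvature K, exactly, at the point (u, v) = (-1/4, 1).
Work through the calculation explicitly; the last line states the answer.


E = 9/4, F = 11/2, G = 31/2, EG - F^2 = 37/8 at the point
E_u = 0, E_v = 6, F_u = 0, F_v = 23/2, G_u = 0, G_v = 18
E_vv = 10, F_uv = 0, G_uu = 0
Brioschi: K = (det M1 - det M2) / (EG - F^2)^2 with the standard first/second-derivative matrices M1, M2.
M1 = [[-E_vv/2 + F_uv - G_uu/2, E_u/2, F_u - E_v/2], [F_v - G_u/2, E, F], [G_v/2, F, G]] = [[-5, 0, -3], [23/2, 9/4, 11/2], [9, 11/2, 31/2]]; det M1 = -1217/8
M2 = [[0, E_v/2, G_u/2], [E_v/2, E, F], [G_u/2, F, G]] = [[0, 3, 0], [3, 9/4, 11/2], [0, 11/2, 31/2]]; det M2 = -279/2
det M1 - det M2 = -101/8; K = -101/8 / (37/8)^2 = -808/1369

Answer: K = -808/1369


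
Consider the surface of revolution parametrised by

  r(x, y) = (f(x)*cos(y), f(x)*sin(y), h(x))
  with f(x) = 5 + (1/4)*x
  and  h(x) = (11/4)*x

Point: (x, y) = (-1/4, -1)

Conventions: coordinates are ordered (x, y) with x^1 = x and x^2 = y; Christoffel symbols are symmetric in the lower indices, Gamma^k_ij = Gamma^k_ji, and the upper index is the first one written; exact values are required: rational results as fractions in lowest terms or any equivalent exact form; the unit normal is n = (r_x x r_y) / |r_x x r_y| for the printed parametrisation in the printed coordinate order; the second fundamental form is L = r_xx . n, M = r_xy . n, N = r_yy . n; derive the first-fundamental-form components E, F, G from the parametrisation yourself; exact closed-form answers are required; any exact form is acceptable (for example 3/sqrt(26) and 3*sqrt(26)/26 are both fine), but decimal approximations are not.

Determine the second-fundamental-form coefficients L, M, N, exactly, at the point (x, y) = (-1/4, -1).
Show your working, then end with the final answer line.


f = 79/16, f' = 1/4, f'' = 0, h' = 11/4, h'' = 0
E = 61/8, F = 0, G = 6241/256; answer radicand W^2 = 61/8
unnormalised second-form numerators: l = 0, m = 0, n = 869/64; L = l/sqrt(61/8), and similarly M = m/sqrt(W^2), N = n/sqrt(W^2)

Answer: L = 0, M = 0, N = 869*sqrt(122)/1952


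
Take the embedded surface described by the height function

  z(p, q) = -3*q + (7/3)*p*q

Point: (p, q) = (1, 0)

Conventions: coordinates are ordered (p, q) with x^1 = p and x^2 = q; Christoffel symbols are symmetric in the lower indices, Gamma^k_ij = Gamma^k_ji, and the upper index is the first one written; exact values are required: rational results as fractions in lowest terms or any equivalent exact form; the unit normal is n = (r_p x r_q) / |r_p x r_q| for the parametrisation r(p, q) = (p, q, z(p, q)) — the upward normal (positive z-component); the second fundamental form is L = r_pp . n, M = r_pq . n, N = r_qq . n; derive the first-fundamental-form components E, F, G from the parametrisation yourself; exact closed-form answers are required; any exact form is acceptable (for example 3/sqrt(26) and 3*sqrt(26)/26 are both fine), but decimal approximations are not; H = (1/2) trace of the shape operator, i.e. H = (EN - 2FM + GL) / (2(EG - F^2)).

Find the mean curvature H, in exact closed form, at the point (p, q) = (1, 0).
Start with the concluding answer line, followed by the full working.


Answer: H = 0

z_p = 0, z_q = -2/3, z_pp = 0, z_pq = 7/3, z_qq = 0
E = 1, F = 0, G = 13/9; answer radicand W^2 = 13/9
unnormalised second-form numerators: l = 0, m = 7/3, n = 0; L = l/sqrt(13/9), and similarly M = m/sqrt(W^2), N = n/sqrt(W^2)
H = (E*n - 2*F*m + G*l) / (2*(EG - F^2)*sqrt(W^2)); E*n - 2*F*m + G*l = 0, EG - F^2 = 13/9, so H = (0)/sqrt(13/9)


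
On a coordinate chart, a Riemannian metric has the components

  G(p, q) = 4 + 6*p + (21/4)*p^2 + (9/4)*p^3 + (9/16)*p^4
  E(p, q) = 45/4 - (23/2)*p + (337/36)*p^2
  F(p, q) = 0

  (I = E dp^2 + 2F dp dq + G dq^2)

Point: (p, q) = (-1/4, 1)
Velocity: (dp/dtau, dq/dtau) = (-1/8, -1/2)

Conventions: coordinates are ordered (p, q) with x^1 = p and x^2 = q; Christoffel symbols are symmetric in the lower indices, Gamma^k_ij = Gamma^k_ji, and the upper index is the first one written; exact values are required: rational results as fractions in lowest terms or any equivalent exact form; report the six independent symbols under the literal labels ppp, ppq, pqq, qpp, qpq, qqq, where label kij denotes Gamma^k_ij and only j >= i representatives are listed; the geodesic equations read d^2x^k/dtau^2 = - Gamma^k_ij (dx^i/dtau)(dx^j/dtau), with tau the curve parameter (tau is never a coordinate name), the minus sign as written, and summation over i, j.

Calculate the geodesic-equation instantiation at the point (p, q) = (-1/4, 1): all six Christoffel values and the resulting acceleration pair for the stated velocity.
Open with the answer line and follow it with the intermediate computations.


Answer: Gamma_ppp = -4660/8473, Gamma_ppq = 0, Gamma_pqq = -8667/67784, Gamma_qpp = 0, Gamma_qpq = 72/107, Gamma_qqq = 0; accelerations (d^2p/dtau^2, d^2q/dtau^2) = (10997/271136, -9/107)

E = 8473/576, F = 0, G = 11449/4096 at the point
E_p = -1165/72, E_q = 0, F_p = 0, F_q = 0, G_p = 963/256, G_q = 0
EG - F^2 = 97007377/2359296;  g^inv = (2359296/97007377) * [[11449/4096, 0], [0, 8473/576]]
first-kind symbols [ij,l] = (1/2)(d_i g_jl + d_j g_il - d_l g_ij): [pp,p] = E_p/2 = -1165/144, [pp,q] = F_p - E_q/2 = 0, [pq,p] = E_q/2 = 0, [pq,q] = G_p/2 = 963/512, [qq,p] = F_q - G_p/2 = -963/512, [qq,q] = G_q/2 = 0
Gamma^p_ij = (G*[ij,p] - F*[ij,q])/(EG - F^2), Gamma^q_ij = (E*[ij,q] - F*[ij,p])/(EG - F^2)
Gamma_ppp = -4660/8473, Gamma_ppq = 0, Gamma_pqq = -8667/67784, Gamma_qpp = 0, Gamma_qpq = 72/107, Gamma_qqq = 0
d^2p/dtau^2 = -(Gamma_ppp*(-1/8)^2 + 2*Gamma_ppq*(-1/8)*(-1/2) + Gamma_pqq*(-1/2)^2) = 10997/271136
d^2q/dtau^2 = -(Gamma_qpp*(-1/8)^2 + 2*Gamma_qpq*(-1/8)*(-1/2) + Gamma_qqq*(-1/2)^2) = -9/107


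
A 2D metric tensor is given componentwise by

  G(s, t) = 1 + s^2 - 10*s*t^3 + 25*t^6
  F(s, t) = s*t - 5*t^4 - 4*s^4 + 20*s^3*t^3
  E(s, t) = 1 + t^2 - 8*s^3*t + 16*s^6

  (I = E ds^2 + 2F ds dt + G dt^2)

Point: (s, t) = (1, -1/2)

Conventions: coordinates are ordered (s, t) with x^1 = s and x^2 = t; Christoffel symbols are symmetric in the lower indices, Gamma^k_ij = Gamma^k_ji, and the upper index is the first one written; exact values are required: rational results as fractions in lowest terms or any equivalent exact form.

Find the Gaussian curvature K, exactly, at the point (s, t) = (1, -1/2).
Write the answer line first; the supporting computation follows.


Answer: K = 16384/212531

E = 85/4, F = -117/16, G = 233/64, EG - F^2 = 1529/64 at the point
E_s = 108, E_t = -9, F_s = -24, F_t = 37/2, G_s = 13/4, G_t = -195/16
E_tt = 2, F_st = 46, G_ss = 2
Brioschi: K = (det M1 - det M2) / (EG - F^2)^2 with the standard first/second-derivative matrices M1, M2.
M1 = [[-E_tt/2 + F_st - G_ss/2, E_s/2, F_s - E_t/2], [F_t - G_s/2, E, F], [G_t/2, F, G]] = [[44, 54, -39/2], [135/8, 85/4, -117/16], [-195/32, -117/16, 233/64]]; det M1 = 1351/64
M2 = [[0, E_t/2, G_s/2], [E_t/2, E, F], [G_s/2, F, G]] = [[0, -9/2, 13/8], [-9/2, 85/4, -117/16], [13/8, -117/16, 233/64]]; det M2 = -1465/64
det M1 - det M2 = 44; K = 44 / (1529/64)^2 = 16384/212531


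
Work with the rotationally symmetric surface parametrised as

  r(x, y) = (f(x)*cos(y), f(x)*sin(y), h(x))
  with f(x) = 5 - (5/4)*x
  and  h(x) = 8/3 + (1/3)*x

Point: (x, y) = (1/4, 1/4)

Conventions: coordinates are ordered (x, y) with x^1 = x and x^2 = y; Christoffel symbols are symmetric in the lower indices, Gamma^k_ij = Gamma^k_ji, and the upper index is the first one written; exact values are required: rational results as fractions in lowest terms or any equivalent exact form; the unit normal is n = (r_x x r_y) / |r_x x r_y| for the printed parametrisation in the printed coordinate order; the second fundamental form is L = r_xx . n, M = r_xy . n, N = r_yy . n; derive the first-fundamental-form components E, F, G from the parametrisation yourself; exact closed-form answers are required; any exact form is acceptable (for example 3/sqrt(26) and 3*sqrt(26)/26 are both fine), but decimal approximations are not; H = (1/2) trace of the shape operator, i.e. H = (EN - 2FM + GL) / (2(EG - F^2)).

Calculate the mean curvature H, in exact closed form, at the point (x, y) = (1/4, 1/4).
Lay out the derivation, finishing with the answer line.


f = 75/16, f' = -5/4, f'' = 0, h' = 1/3, h'' = 0
E = 241/144, F = 0, G = 5625/256; answer radicand W^2 = 241/144
unnormalised second-form numerators: l = 0, m = 0, n = 25/16; L = l/sqrt(241/144), and similarly M = m/sqrt(W^2), N = n/sqrt(W^2)
H = (E*n - 2*F*m + G*l) / (2*(EG - F^2)*sqrt(W^2)); E*n - 2*F*m + G*l = 6025/2304, EG - F^2 = 150625/4096, so H = (8/225)/sqrt(241/144)

Answer: H = 32*sqrt(241)/18075


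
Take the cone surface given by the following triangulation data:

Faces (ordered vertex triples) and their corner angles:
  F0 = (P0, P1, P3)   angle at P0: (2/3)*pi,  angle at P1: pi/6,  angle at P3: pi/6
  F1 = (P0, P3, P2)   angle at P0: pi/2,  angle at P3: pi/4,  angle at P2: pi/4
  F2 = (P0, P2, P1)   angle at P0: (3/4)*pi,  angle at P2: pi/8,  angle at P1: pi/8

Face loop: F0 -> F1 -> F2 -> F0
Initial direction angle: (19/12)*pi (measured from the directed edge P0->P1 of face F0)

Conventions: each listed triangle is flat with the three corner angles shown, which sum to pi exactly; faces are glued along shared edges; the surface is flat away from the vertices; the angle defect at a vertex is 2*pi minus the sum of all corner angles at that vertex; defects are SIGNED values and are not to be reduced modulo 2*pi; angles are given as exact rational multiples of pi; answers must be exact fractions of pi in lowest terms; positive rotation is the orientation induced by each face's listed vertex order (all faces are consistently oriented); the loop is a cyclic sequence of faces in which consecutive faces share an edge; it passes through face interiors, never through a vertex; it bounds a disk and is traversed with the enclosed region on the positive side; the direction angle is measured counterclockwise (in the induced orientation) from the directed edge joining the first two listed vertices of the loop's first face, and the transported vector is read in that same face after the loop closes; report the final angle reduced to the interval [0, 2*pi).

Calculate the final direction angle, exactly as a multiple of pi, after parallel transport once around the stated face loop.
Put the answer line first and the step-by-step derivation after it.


Answer: final direction angle = (5/3)*pi

enclosed vertex P0: corner angles sum to (23/12)*pi, defect = 2*pi - (23/12)*pi = pi/12
adding the enclosed defects to the starting angle (mod 2*pi, induced orientation) gives the holonomy
final angle = (19/12)*pi + pi/12 = (5/3)*pi (mod 2*pi)


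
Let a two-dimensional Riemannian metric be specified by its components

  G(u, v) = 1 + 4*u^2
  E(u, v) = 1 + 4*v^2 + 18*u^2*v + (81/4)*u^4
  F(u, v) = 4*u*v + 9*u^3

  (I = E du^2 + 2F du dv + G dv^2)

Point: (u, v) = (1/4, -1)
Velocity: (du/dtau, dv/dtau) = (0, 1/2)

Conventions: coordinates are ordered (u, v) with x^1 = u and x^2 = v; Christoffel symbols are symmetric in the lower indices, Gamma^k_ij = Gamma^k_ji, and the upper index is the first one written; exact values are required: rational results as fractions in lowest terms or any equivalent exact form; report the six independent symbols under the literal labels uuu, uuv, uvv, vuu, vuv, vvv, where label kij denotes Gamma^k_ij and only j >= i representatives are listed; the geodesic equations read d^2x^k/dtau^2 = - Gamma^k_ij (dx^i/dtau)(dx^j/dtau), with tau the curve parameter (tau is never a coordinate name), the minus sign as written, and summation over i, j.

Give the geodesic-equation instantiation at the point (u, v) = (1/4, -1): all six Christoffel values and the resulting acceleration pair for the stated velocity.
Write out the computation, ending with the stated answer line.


E = 4049/1024, F = -55/64, G = 5/4 at the point
E_u = -495/64, E_v = -55/8, F_u = -37/16, F_v = 1, G_u = 2, G_v = 0
EG - F^2 = 4305/1024;  g^inv = (1024/4305) * [[5/4, 55/64], [55/64, 4049/1024]]
first-kind symbols [ij,l] = (1/2)(d_i g_jl + d_j g_il - d_l g_ij): [uu,u] = E_u/2 = -495/128, [uu,v] = F_u - E_v/2 = 9/8, [uv,u] = E_v/2 = -55/16, [uv,v] = G_u/2 = 1, [vv,u] = F_v - G_u/2 = 0, [vv,v] = G_v/2 = 0
Gamma^u_ij = (G*[ij,u] - F*[ij,v])/(EG - F^2), Gamma^v_ij = (E*[ij,v] - F*[ij,u])/(EG - F^2)
Gamma_uuu = -264/287, Gamma_uuv = -704/861, Gamma_uvv = 0, Gamma_vuu = 384/1435, Gamma_vuv = 1024/4305, Gamma_vvv = 0
d^2u/dtau^2 = -(Gamma_uuu*(0)^2 + 2*Gamma_uuv*(0)*(1/2) + Gamma_uvv*(1/2)^2) = 0
d^2v/dtau^2 = -(Gamma_vuu*(0)^2 + 2*Gamma_vuv*(0)*(1/2) + Gamma_vvv*(1/2)^2) = 0

Answer: Gamma_uuu = -264/287, Gamma_uuv = -704/861, Gamma_uvv = 0, Gamma_vuu = 384/1435, Gamma_vuv = 1024/4305, Gamma_vvv = 0; accelerations (d^2u/dtau^2, d^2v/dtau^2) = (0, 0)


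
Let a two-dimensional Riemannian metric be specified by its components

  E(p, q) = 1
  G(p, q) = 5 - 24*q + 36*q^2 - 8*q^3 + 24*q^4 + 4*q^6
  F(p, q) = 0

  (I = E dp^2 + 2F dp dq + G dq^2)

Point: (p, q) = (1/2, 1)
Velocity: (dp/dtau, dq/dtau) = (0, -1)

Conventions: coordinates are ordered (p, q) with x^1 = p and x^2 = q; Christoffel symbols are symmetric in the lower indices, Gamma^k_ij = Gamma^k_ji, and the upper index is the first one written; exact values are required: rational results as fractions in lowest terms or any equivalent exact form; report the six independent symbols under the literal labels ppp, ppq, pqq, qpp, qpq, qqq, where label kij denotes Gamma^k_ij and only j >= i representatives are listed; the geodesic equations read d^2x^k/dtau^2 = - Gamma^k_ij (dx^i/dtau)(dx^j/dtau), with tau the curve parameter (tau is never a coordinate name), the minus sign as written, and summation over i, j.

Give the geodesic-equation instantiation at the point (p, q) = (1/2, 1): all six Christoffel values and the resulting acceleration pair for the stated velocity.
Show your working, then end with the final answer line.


E = 1, F = 0, G = 37 at the point
E_p = 0, E_q = 0, F_p = 0, F_q = 0, G_p = 0, G_q = 144
EG - F^2 = 37;  g^inv = (1/37) * [[37, 0], [0, 1]]
first-kind symbols [ij,l] = (1/2)(d_i g_jl + d_j g_il - d_l g_ij): [pp,p] = E_p/2 = 0, [pp,q] = F_p - E_q/2 = 0, [pq,p] = E_q/2 = 0, [pq,q] = G_p/2 = 0, [qq,p] = F_q - G_p/2 = 0, [qq,q] = G_q/2 = 72
Gamma^p_ij = (G*[ij,p] - F*[ij,q])/(EG - F^2), Gamma^q_ij = (E*[ij,q] - F*[ij,p])/(EG - F^2)
Gamma_ppp = 0, Gamma_ppq = 0, Gamma_pqq = 0, Gamma_qpp = 0, Gamma_qpq = 0, Gamma_qqq = 72/37
d^2p/dtau^2 = -(Gamma_ppp*(0)^2 + 2*Gamma_ppq*(0)*(-1) + Gamma_pqq*(-1)^2) = 0
d^2q/dtau^2 = -(Gamma_qpp*(0)^2 + 2*Gamma_qpq*(0)*(-1) + Gamma_qqq*(-1)^2) = -72/37

Answer: Gamma_ppp = 0, Gamma_ppq = 0, Gamma_pqq = 0, Gamma_qpp = 0, Gamma_qpq = 0, Gamma_qqq = 72/37; accelerations (d^2p/dtau^2, d^2q/dtau^2) = (0, -72/37)


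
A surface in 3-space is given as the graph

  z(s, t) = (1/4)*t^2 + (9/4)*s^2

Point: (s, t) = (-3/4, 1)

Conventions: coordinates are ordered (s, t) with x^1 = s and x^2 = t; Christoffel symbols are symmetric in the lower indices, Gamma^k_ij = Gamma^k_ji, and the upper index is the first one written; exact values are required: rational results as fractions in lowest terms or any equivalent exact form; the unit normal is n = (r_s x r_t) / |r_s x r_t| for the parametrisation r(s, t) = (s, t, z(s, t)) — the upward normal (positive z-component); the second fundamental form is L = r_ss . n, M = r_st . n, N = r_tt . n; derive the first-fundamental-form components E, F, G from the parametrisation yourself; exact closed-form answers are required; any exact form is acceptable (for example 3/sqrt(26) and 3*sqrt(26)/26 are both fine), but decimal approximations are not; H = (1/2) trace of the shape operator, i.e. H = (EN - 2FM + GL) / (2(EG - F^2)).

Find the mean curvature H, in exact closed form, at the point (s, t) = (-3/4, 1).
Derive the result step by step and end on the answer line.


z_s = -27/8, z_t = 1/2, z_ss = 9/2, z_st = 0, z_tt = 1/2
E = 793/64, F = -27/16, G = 5/4; answer radicand W^2 = 809/64
unnormalised second-form numerators: l = 9/2, m = 0, n = 1/2; L = l/sqrt(809/64), and similarly M = m/sqrt(W^2), N = n/sqrt(W^2)
H = (E*n - 2*F*m + G*l) / (2*(EG - F^2)*sqrt(W^2)); E*n - 2*F*m + G*l = 1513/128, EG - F^2 = 809/64, so H = (1513/3236)/sqrt(809/64)

Answer: H = 3026*sqrt(809)/654481


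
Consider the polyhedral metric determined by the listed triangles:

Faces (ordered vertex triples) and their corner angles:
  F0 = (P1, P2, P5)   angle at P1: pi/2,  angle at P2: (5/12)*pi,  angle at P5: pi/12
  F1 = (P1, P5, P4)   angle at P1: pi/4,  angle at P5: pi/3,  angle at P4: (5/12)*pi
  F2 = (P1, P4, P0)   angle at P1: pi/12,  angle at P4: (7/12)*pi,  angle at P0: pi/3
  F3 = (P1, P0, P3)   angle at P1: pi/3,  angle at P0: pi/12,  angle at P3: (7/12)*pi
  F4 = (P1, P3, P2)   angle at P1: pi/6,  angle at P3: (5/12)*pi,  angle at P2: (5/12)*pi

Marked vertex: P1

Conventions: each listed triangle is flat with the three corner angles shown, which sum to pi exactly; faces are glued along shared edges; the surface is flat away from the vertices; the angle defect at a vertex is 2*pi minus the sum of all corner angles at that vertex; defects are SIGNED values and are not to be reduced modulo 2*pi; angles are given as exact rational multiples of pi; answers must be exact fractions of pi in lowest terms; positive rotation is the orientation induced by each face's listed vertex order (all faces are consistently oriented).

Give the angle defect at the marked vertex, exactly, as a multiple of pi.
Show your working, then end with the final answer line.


Sum of corner angles at P1: (4/3)*pi
defect = 2*pi - (4/3)*pi

Answer: defect(P1) = (2/3)*pi


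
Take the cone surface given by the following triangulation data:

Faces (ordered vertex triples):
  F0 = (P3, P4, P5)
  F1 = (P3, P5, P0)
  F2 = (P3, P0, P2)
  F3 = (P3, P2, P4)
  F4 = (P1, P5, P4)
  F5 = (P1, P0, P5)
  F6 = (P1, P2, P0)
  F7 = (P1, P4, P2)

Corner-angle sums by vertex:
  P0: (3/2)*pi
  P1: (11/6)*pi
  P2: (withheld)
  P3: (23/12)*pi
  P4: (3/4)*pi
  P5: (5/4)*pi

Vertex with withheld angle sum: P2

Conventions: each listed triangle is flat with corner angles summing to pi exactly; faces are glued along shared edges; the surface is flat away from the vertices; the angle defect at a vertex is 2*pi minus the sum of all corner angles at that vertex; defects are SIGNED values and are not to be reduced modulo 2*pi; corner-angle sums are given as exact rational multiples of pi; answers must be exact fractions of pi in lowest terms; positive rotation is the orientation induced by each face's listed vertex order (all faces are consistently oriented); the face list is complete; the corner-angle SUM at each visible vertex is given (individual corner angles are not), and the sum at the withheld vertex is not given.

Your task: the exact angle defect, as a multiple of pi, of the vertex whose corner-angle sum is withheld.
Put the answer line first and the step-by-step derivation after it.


Answer: defect(P2) = (5/4)*pi

V = 6, E = 12, F = 8; chi = V - E + F = 2
Gauss-Bonnet: total defect = 2*pi*chi = 4*pi; visible defects sum to (11/4)*pi


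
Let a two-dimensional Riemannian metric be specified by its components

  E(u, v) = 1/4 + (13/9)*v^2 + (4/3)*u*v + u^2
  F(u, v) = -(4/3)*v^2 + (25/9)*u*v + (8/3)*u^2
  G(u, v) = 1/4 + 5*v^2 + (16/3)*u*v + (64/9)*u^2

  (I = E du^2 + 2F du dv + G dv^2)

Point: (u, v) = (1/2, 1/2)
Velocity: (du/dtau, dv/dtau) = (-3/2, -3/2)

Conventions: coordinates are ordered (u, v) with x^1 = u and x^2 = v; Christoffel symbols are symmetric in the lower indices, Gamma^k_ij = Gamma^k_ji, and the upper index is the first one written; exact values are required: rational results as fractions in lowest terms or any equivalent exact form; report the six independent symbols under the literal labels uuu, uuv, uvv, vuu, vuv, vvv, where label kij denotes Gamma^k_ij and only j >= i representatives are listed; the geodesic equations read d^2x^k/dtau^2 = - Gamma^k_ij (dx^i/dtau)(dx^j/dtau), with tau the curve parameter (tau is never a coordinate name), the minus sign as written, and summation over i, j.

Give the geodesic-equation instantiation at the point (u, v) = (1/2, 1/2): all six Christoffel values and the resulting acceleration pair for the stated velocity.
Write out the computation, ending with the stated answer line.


E = 43/36, F = 37/36, G = 83/18 at the point
E_u = 5/3, E_v = 19/9, F_u = 73/18, F_v = 1/18, G_u = 88/9, G_v = 23/3
EG - F^2 = 641/144;  g^inv = (144/641) * [[83/18, -37/36], [-37/36, 43/36]]
first-kind symbols [ij,l] = (1/2)(d_i g_jl + d_j g_il - d_l g_ij): [uu,u] = E_u/2 = 5/6, [uu,v] = F_u - E_v/2 = 3, [uv,u] = E_v/2 = 19/18, [uv,v] = G_u/2 = 44/9, [vv,u] = F_v - G_u/2 = -29/6, [vv,v] = G_v/2 = 23/6
Gamma^u_ij = (G*[ij,u] - F*[ij,v])/(EG - F^2), Gamma^v_ij = (E*[ij,v] - F*[ij,u])/(EG - F^2)
Gamma_uuu = 328/1923, Gamma_uuv = -68/1923, Gamma_uvv = -11330/1923, Gamma_vuu = 1178/1923, Gamma_vuv = 2054/1923, Gamma_vvv = 4124/1923
d^2u/dtau^2 = -(Gamma_uuu*(-3/2)^2 + 2*Gamma_uuv*(-3/2)*(-3/2) + Gamma_uvv*(-3/2)^2) = 16707/1282
d^2v/dtau^2 = -(Gamma_vuu*(-3/2)^2 + 2*Gamma_vuv*(-3/2)*(-3/2) + Gamma_vvv*(-3/2)^2) = -14115/1282

Answer: Gamma_uuu = 328/1923, Gamma_uuv = -68/1923, Gamma_uvv = -11330/1923, Gamma_vuu = 1178/1923, Gamma_vuv = 2054/1923, Gamma_vvv = 4124/1923; accelerations (d^2u/dtau^2, d^2v/dtau^2) = (16707/1282, -14115/1282)


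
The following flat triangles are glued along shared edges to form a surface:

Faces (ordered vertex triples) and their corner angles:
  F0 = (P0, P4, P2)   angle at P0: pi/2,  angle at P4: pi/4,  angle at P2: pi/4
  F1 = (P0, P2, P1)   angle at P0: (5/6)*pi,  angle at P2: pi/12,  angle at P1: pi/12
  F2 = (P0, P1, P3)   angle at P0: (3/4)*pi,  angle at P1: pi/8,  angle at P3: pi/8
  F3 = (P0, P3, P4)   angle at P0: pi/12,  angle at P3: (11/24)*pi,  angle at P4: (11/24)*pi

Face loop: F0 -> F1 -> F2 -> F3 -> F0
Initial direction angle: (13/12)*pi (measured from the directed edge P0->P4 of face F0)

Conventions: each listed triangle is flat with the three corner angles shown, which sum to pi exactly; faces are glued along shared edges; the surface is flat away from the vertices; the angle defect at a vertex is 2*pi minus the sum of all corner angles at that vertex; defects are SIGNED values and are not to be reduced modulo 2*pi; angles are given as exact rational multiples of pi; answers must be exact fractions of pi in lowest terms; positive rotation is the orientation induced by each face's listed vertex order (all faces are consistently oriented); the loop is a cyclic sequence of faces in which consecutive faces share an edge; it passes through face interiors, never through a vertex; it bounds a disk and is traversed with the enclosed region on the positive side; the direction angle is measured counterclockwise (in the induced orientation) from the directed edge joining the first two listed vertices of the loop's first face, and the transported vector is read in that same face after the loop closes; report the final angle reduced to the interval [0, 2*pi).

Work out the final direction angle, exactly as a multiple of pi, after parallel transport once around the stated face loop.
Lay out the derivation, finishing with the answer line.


enclosed vertex P0: corner angles sum to (13/6)*pi, defect = 2*pi - (13/6)*pi = -pi/6
adding the enclosed defects to the starting angle (mod 2*pi, induced orientation) gives the holonomy
final angle = (13/12)*pi - pi/6 = (11/12)*pi (mod 2*pi)

Answer: final direction angle = (11/12)*pi


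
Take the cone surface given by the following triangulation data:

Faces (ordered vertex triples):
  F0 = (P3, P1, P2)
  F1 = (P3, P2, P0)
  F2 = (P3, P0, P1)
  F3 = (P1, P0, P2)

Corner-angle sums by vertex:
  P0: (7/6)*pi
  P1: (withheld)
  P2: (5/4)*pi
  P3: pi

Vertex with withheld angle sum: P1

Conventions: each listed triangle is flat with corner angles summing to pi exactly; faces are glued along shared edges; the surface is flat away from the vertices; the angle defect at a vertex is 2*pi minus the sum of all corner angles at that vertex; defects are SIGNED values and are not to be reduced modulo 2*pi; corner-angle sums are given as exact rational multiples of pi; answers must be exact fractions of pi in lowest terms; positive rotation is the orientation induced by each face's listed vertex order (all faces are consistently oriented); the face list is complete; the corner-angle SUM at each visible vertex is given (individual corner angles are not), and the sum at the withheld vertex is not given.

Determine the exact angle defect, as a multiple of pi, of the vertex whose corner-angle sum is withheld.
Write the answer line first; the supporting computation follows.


Answer: defect(P1) = (17/12)*pi

V = 4, E = 6, F = 4; chi = V - E + F = 2
Gauss-Bonnet: total defect = 2*pi*chi = 4*pi; visible defects sum to (31/12)*pi


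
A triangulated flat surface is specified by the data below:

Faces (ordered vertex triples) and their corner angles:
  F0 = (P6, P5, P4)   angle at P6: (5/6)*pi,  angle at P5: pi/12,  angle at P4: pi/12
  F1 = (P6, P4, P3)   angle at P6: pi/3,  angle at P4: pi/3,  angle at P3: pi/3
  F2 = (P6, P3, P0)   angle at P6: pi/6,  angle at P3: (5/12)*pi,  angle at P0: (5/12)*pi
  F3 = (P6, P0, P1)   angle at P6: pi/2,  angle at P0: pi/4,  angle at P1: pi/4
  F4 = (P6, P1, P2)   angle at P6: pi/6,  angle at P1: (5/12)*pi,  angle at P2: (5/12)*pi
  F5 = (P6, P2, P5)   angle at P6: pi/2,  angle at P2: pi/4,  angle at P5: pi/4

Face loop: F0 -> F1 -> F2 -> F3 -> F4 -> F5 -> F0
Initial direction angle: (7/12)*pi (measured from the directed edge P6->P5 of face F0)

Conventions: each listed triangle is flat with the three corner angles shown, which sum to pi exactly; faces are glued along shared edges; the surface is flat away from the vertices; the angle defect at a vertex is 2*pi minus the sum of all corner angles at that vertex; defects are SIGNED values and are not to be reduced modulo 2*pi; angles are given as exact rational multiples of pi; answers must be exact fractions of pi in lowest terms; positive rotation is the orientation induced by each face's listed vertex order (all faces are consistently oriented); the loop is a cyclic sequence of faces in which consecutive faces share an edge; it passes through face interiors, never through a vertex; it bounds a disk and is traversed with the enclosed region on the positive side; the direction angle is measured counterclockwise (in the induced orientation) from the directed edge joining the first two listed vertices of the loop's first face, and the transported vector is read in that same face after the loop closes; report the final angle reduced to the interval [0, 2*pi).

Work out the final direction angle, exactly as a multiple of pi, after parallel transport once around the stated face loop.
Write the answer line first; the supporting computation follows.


Answer: final direction angle = pi/12

enclosed vertex P6: corner angles sum to (5/2)*pi, defect = 2*pi - (5/2)*pi = -pi/2
summing the enclosed defects onto the initial angle, mod 2*pi in the induced orientation:
final angle = (7/12)*pi - pi/2 = pi/12 (mod 2*pi)
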